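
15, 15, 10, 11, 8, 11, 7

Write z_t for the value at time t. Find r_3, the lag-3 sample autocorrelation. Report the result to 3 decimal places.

-0.207

Mean z̄ = (15 + 15 + 10 + 11 + 8 + 11 + 7)/7 = 11.0000
Deviations from mean: 4.0000, 4.0000, -1.0000, 0.0000, -3.0000, 0.0000, -4.0000
Numerator Σ_{t=1}^{4}(z_t−z̄)(z_{t+3}−z̄) = -12.0000
Denominator Σ(z_t−z̄)² = 58.0000
r_3 = -12.0000 / 58.0000 = -0.207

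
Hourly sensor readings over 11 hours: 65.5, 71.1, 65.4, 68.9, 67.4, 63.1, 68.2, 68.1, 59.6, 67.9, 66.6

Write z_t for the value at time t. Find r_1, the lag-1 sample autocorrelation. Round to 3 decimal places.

-0.382

Mean z̄ = (65.5 + 71.1 + 65.4 + 68.9 + 67.4 + 63.1 + 68.2 + 68.1 + 59.6 + 67.9 + 66.6)/11 = 66.5273
Numerator Σ_{t=1}^{10}(z_t−z̄)(z_{t+1}−z̄) = -36.8535
Denominator Σ(z_t−z̄)² = 96.5218
r_1 = -36.8535 / 96.5218 = -0.382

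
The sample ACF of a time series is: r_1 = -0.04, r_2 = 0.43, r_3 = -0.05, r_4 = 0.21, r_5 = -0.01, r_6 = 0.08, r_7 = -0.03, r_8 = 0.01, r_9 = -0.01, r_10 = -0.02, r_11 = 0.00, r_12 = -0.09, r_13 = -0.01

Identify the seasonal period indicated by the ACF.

2

The largest autocorrelation is r_2 = 0.43, with a weaker echo at lag 4 (0.21); the remaining lags stay at or below 0.08.
The dominant spike at lag 2 indicates a seasonal period of 2.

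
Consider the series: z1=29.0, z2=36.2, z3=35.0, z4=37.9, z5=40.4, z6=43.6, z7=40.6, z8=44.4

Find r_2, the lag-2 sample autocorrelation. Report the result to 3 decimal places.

Mean z̄ = (29.0 + 36.2 + 35.0 + 37.9 + 40.4 + 43.6 + 40.6 + 44.4)/8 = 38.3875
Deviations from mean: -9.3875, -2.1875, -3.3875, -0.4875, 2.0125, 5.2125, 2.2125, 6.0125
Σ(z_t−z̄)(z_{t+2}−z̄) = (31.8002) + (1.0664) + (-6.8173) + (-2.5411) + (4.4527) + (31.3402) = 59.3009
Denominator Σ(z_t−z̄)² = 176.8888
r_2 = 59.3009 / 176.8888 = 0.335

0.335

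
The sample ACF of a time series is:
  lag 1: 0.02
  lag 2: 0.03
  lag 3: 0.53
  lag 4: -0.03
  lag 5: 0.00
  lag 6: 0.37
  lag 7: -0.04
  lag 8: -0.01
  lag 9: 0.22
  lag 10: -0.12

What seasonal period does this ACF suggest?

3

The largest autocorrelation is r_3 = 0.53, with weaker echoes at lags 6 (0.37) and 9 (0.22); the remaining lags stay at or below 0.03.
The dominant spike at lag 3 indicates a seasonal period of 3.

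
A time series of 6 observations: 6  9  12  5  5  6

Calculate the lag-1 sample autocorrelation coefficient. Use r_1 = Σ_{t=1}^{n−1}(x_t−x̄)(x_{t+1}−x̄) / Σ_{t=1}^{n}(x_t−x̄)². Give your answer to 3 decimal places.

Mean x̄ = (6 + 9 + 12 + 5 + 5 + 6)/6 = 7.1667
Σ(x_t−x̄)(x_{t+1}−x̄) = (-2.1389) + (8.8611) + (-10.4722) + (4.6944) + (2.5278) = 3.4722
Denominator Σ(x_t−x̄)² = 38.8333
r_1 = 3.4722 / 38.8333 = 0.089

0.089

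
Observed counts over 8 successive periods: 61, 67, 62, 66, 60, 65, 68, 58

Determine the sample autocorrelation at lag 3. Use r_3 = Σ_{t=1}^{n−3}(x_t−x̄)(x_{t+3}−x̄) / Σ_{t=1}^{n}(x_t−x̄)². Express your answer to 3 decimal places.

Mean x̄ = (61 + 67 + 62 + 66 + 60 + 65 + 68 + 58)/8 = 63.3750
Deviations from mean: -2.3750, 3.6250, -1.3750, 2.6250, -3.3750, 1.6250, 4.6250, -5.3750
Σ(x_t−x̄)(x_{t+3}−x̄) = (-6.2344) + (-12.2344) + (-2.2344) + (12.1406) + (18.1406) = 9.5781
Denominator Σ(x_t−x̄)² = 91.8750
r_3 = 9.5781 / 91.8750 = 0.104

0.104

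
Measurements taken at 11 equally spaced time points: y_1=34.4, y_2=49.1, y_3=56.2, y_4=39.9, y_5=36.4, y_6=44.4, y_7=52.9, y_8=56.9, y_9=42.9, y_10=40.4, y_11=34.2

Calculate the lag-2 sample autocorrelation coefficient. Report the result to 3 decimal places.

Mean ȳ = (34.4 + 49.1 + 56.2 + 39.9 + 36.4 + 44.4 + 52.9 + 56.9 + 42.9 + 40.4 + 34.2)/11 = 44.3364
Numerator Σ_{t=1}^{9}(y_t−ȳ)(y_{t+2}−ȳ) = -347.8117
Denominator Σ(y_t−ȳ)² = 696.3255
r_2 = -347.8117 / 696.3255 = -0.499

-0.499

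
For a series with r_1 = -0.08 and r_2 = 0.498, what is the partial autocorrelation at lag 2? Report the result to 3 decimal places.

φ_{22} = (r_2 − r_1²) / (1 − r_1²)
r_1² = (-0.08)² = 0.0064
Numerator = 0.498 − 0.0064 = 0.4916; denominator = 1 − 0.0064 = 0.9936
φ_{22} = 0.4916 / 0.9936 = 0.495

0.495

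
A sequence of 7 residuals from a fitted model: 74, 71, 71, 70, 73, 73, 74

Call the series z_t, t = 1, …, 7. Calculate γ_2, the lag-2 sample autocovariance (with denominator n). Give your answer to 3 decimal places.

-0.085

Mean z̄ = (74 + 71 + 71 + 70 + 73 + 73 + 74)/7 = 72.2857
Deviations: 1.7143, -1.2857, -1.2857, -2.2857, 0.7143, 0.7143, 1.7143
Σ_{t=1}^{5}(z_t−z̄)(z_{t+2}−z̄) = -0.5918
γ_2 = -0.5918 / 7 = -0.085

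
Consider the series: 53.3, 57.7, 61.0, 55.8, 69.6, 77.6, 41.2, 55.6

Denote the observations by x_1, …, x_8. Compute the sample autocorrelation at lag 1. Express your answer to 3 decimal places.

Mean x̄ = (53.3 + 57.7 + 61.0 + 55.8 + 69.6 + 77.6 + 41.2 + 55.6)/8 = 58.9750
Deviations from mean: -5.6750, -1.2750, 2.0250, -3.1750, 10.6250, 18.6250, -17.7750, -3.3750
Numerator Σ_{t=1}^{7}(x_t−x̄)(x_{t+1}−x̄) = -108.6881
Denominator Σ(x_t−x̄)² = 835.1350
r_1 = -108.6881 / 835.1350 = -0.130

-0.130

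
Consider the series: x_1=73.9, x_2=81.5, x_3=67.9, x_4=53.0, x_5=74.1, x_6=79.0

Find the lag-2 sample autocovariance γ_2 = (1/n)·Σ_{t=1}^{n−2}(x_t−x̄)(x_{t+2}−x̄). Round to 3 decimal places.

-56.714

Mean x̄ = (73.9 + 81.5 + 67.9 + 53.0 + 74.1 + 79.0)/6 = 71.5667
Deviations: 2.3333, 9.9333, -3.6667, -18.5667, 2.5333, 7.4333
Σ_{t=1}^{4}(x_t−x̄)(x_{t+2}−x̄) = -340.2856
γ_2 = -340.2856 / 6 = -56.714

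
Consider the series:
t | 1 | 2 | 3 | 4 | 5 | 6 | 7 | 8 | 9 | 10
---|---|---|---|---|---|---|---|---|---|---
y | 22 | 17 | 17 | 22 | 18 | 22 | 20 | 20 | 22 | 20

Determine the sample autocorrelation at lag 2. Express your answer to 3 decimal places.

-0.053

Mean ȳ = (22 + 17 + 17 + 22 + 18 + 22 + 20 + 20 + 22 + 20)/10 = 20.0000
Numerator Σ_{t=1}^{8}(y_t−ȳ)(y_{t+2}−ȳ) = -2.0000
Denominator Σ(y_t−ȳ)² = 38.0000
r_2 = -2.0000 / 38.0000 = -0.053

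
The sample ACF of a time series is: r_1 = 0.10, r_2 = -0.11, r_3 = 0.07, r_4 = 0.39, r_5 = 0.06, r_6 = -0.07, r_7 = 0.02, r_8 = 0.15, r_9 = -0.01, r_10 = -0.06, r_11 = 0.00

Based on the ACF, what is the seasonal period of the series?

4

The largest autocorrelation is r_4 = 0.39, with a weaker echo at lag 8 (0.15); the remaining lags stay at or below 0.10.
The dominant spike at lag 4 indicates a seasonal period of 4.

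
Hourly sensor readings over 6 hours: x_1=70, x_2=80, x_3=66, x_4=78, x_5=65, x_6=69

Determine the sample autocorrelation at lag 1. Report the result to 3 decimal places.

-0.618

Mean x̄ = (70 + 80 + 66 + 78 + 65 + 69)/6 = 71.3333
Deviations from mean: -1.3333, 8.6667, -5.3333, 6.6667, -6.3333, -2.3333
Σ(x_t−x̄)(x_{t+1}−x̄) = (-11.5556) + (-46.2222) + (-35.5556) + (-42.2222) + (14.7778) = -120.7778
Denominator Σ(x_t−x̄)² = 195.3333
r_1 = -120.7778 / 195.3333 = -0.618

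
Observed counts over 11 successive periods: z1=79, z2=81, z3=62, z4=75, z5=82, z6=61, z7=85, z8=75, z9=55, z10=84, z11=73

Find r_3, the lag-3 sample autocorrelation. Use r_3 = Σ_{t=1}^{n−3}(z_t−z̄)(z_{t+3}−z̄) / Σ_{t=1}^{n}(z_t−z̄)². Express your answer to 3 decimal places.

Mean z̄ = (79 + 81 + 62 + 75 + 82 + 61 + 85 + 75 + 55 + 84 + 73)/11 = 73.8182
Numerator Σ_{t=1}^{8}(z_t−z̄)(z_{t+3}−z̄) = 593.3554
Denominator Σ(z_t−z̄)² = 1035.6364
r_3 = 593.3554 / 1035.6364 = 0.573

0.573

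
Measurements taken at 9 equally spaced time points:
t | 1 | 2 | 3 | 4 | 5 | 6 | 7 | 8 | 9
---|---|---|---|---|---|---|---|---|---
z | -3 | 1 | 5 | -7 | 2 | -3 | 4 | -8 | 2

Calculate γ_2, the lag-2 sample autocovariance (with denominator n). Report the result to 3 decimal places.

Mean z̄ = (-3 + 1 + 5 − 7 + 2 − 3 + 4 − 8 + 2)/9 = -0.7778
Σ_{t=1}^{7}(z_t−z̄)(z_{t+2}−z̄) = 48.5679
γ_2 = 48.5679 / 9 = 5.396

5.396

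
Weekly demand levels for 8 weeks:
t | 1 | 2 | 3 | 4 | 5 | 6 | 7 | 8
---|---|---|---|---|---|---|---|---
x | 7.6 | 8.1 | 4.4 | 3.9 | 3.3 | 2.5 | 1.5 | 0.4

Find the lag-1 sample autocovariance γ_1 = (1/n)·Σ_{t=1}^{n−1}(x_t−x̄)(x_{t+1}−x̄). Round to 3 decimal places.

3.777

Mean x̄ = (7.6 + 8.1 + 4.4 + 3.9 + 3.3 + 2.5 + 1.5 + 0.4)/8 = 3.9625
Σ_{t=1}^{7}(x_t−x̄)(x_{t+1}−x̄) = 30.2173
γ_1 = 30.2173 / 8 = 3.777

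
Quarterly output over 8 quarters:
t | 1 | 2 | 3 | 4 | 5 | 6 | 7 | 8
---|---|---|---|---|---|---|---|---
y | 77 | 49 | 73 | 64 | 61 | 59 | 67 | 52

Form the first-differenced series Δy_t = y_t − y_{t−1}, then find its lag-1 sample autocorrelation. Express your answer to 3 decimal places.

-0.568

First differences Δy: -28, 24, -9, -3, -2, 8, -15
Mean of differences = -3.5714
Numerator Σ(Δy_t−Δȳ)(Δy_{t+1}−Δȳ) = -939.4694
Denominator Σ(Δy_t−Δȳ)² = 1653.7143
r_1(Δy) = -939.4694 / 1653.7143 = -0.568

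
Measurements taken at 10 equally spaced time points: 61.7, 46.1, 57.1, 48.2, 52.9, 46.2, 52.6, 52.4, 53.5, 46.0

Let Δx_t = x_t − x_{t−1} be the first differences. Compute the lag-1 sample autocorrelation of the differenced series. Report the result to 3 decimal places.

-0.663

First differences Δx: -15.6, 11.0, -8.9, 4.7, -6.7, 6.4, -0.2, 1.1, -7.5
Mean of differences = -1.7444
Numerator Σ(Δx_t−Δx̄)(Δx_{t+1}−Δx̄) = -385.5842
Denominator Σ(Δx_t−Δx̄)² = 581.6222
r_1(Δx) = -385.5842 / 581.6222 = -0.663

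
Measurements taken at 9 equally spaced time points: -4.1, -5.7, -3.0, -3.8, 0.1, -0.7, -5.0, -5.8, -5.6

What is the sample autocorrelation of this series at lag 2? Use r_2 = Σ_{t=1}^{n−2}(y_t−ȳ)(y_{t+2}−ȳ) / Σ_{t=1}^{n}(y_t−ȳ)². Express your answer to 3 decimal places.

Mean ȳ = (-4.1 − 5.7 − 3.0 − 3.8 + 0.1 − 0.7 − 5.0 − 5.8 − 5.6)/9 = -3.7333
Numerator Σ_{t=1}^{7}(y_t−ȳ)(y_{t+2}−ȳ) = -6.2889
Denominator Σ(y_t−ȳ)² = 37.8000
r_2 = -6.2889 / 37.8000 = -0.166

-0.166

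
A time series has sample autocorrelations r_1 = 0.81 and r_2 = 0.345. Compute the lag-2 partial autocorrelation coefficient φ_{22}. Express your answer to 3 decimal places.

-0.905

φ_{22} = (r_2 − r_1²) / (1 − r_1²)
r_1² = (0.81)² = 0.6561
Numerator = 0.345 − 0.6561 = -0.3111; denominator = 1 − 0.6561 = 0.3439
φ_{22} = -0.3111 / 0.3439 = -0.905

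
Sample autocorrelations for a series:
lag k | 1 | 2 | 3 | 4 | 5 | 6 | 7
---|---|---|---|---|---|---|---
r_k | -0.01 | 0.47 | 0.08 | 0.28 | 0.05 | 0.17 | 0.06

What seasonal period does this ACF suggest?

The largest autocorrelation is r_2 = 0.47, with weaker echoes at lags 4 (0.28) and 6 (0.17); the remaining lags stay at or below 0.08.
The dominant spike at lag 2 indicates a seasonal period of 2.

2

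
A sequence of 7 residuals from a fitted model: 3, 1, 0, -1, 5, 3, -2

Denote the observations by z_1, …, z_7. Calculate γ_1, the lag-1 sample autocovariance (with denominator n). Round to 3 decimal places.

Mean z̄ = (3 + 1 + 0 − 1 + 5 + 3 − 2)/7 = 1.2857
Σ_{t=1}^{6}(z_t−z̄)(z_{t+1}−z̄) = -4.9388
γ_1 = -4.9388 / 7 = -0.706

-0.706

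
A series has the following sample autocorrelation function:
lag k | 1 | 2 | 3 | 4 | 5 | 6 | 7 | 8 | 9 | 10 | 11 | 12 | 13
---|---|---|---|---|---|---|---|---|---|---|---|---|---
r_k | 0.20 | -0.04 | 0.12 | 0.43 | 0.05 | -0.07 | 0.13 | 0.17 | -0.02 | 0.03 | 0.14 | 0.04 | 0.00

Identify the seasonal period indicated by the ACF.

4

The largest autocorrelation is r_4 = 0.43; the remaining lags stay at or below 0.20.
The dominant spike at lag 4 indicates a seasonal period of 4.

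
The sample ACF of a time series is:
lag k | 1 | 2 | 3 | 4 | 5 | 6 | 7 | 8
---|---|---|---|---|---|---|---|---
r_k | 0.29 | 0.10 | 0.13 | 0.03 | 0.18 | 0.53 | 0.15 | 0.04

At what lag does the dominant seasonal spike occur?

The largest autocorrelation is r_6 = 0.53; the remaining lags stay at or below 0.29. The elevated value at lag 1 (0.29), dropping to 0.10 at lag 2, reflects decaying short-term dependence rather than seasonality.
The dominant spike at lag 6 indicates a seasonal period of 6.

6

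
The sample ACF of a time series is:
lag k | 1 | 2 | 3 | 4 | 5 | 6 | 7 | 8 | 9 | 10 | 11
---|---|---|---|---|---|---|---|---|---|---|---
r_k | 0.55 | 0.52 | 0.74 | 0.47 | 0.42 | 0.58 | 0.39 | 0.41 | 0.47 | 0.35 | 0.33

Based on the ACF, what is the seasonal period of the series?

The largest autocorrelation is r_3 = 0.74, with a weaker echo at lag 6 (0.58); the remaining lags stay at or below 0.55. The elevated value at lag 1 (0.55), dropping to 0.52 at lag 2, reflects decaying short-term dependence rather than seasonality.
The dominant spike at lag 3 indicates a seasonal period of 3.

3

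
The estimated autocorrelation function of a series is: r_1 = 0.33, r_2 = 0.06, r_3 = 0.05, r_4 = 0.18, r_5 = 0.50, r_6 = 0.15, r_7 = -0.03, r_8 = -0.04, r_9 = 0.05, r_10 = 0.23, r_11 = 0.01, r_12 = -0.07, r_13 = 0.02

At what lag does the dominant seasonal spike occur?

The largest autocorrelation is r_5 = 0.50; the remaining lags stay at or below 0.33. The elevated value at lag 1 (0.33), dropping to 0.06 at lag 2, reflects decaying short-term dependence rather than seasonality.
The dominant spike at lag 5 indicates a seasonal period of 5.

5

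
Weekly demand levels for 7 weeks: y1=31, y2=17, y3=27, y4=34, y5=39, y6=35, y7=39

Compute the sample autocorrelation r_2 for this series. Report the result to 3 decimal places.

Mean ȳ = (31 + 17 + 27 + 34 + 39 + 35 + 39)/7 = 31.7143
Deviations from mean: -0.7143, -14.7143, -4.7143, 2.2857, 7.2857, 3.2857, 7.2857
Numerator Σ_{t=1}^{5}(y_t−ȳ)(y_{t+2}−ȳ) = -4.0204
Denominator Σ(y_t−ȳ)² = 361.4286
r_2 = -4.0204 / 361.4286 = -0.011

-0.011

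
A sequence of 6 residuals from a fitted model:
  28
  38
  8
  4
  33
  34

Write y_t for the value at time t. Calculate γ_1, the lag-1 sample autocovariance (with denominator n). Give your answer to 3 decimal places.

10.690

Mean ȳ = (28 + 38 + 8 + 4 + 33 + 34)/6 = 24.1667
Σ_{t=1}^{5}(y_t−ȳ)(y_{t+1}−ȳ) = 64.1389
γ_1 = 64.1389 / 6 = 10.690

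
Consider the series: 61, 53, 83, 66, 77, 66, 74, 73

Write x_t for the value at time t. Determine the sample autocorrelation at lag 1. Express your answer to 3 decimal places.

Mean x̄ = (61 + 53 + 83 + 66 + 77 + 66 + 74 + 73)/8 = 69.1250
Deviations from mean: -8.1250, -16.1250, 13.8750, -3.1250, 7.8750, -3.1250, 4.8750, 3.8750
Σ(x_t−x̄)(x_{t+1}−x̄) = (131.0156) + (-223.7344) + (-43.3594) + (-24.6094) + (-24.6094) + (-15.2344) + (18.8906) = -181.6406
Denominator Σ(x_t−x̄)² = 638.8750
r_1 = -181.6406 / 638.8750 = -0.284

-0.284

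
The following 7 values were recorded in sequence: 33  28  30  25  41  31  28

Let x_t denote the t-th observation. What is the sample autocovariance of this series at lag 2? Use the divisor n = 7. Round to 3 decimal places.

-3.373

Mean x̄ = (33 + 28 + 30 + 25 + 41 + 31 + 28)/7 = 30.8571
Σ_{t=1}^{5}(x_t−x̄)(x_{t+2}−x̄) = -23.6122
γ_2 = -23.6122 / 7 = -3.373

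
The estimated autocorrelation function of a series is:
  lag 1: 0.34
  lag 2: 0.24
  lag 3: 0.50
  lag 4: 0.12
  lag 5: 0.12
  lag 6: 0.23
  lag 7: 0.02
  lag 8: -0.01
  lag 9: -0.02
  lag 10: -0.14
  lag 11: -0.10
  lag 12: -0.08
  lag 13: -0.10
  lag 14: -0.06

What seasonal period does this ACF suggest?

3

The largest autocorrelation is r_3 = 0.50; the remaining lags stay at or below 0.34. The elevated value at lag 1 (0.34), dropping to 0.24 at lag 2, reflects decaying short-term dependence rather than seasonality.
The dominant spike at lag 3 indicates a seasonal period of 3.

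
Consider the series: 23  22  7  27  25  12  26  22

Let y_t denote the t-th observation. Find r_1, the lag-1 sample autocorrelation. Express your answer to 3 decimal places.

-0.424

Mean ȳ = (23 + 22 + 7 + 27 + 25 + 12 + 26 + 22)/8 = 20.5000
Σ(y_t−ȳ)(y_{t+1}−ȳ) = (3.7500) + (-20.2500) + (-87.7500) + (29.2500) + (-38.2500) + (-46.7500) + (8.2500) = -151.7500
Denominator Σ(y_t−ȳ)² = 358.0000
r_1 = -151.7500 / 358.0000 = -0.424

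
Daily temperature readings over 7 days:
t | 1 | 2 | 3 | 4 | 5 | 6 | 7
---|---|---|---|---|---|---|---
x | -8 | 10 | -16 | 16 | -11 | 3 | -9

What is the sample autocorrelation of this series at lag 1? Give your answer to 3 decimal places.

Mean x̄ = (-8 + 10 − 16 + 16 − 11 + 3 − 9)/7 = -2.1429
Deviations from mean: -5.8571, 12.1429, -13.8571, 18.1429, -8.8571, 5.1429, -6.8571
Σ(x_t−x̄)(x_{t+1}−x̄) = (-71.1224) + (-168.2653) + (-251.4082) + (-160.6939) + (-45.5510) + (-35.2653) = -732.3061
Denominator Σ(x_t−x̄)² = 854.8571
r_1 = -732.3061 / 854.8571 = -0.857

-0.857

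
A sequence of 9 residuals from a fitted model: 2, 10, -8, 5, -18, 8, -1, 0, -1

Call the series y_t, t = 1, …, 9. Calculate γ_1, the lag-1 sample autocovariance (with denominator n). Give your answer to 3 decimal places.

-38.160

Mean ȳ = (2 + 10 − 8 + 5 − 18 + 8 − 1 + 0 − 1)/9 = -0.3333
Σ_{t=1}^{8}(y_t−ȳ)(y_{t+1}−ȳ) = -343.4444
γ_1 = -343.4444 / 9 = -38.160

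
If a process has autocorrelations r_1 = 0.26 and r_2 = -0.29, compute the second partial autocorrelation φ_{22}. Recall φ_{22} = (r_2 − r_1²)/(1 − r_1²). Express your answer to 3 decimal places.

φ_{22} = (r_2 − r_1²) / (1 − r_1²)
r_1² = (0.26)² = 0.0676
Numerator = -0.29 − 0.0676 = -0.3576; denominator = 1 − 0.0676 = 0.9324
φ_{22} = -0.3576 / 0.9324 = -0.384

-0.384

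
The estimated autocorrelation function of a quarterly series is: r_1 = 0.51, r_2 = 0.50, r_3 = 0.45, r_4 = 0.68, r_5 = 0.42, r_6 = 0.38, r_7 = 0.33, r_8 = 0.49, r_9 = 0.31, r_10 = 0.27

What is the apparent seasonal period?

4

The largest autocorrelation is r_4 = 0.68; the remaining lags stay at or below 0.51. The elevated value at lag 1 (0.51), dropping to 0.50 at lag 2, reflects decaying short-term dependence rather than seasonality.
The dominant spike at lag 4 indicates a seasonal period of 4.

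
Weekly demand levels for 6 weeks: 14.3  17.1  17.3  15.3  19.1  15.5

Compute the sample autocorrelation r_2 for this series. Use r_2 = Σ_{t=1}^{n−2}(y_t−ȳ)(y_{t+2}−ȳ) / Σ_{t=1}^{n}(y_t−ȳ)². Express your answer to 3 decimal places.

Mean ȳ = (14.3 + 17.1 + 17.3 + 15.3 + 19.1 + 15.5)/6 = 16.4333
Σ(y_t−ȳ)(y_{t+2}−ȳ) = (-1.8489) + (-0.7556) + (2.3111) + (1.0578) = 0.7644
Denominator Σ(y_t−ȳ)² = 15.0133
r_2 = 0.7644 / 15.0133 = 0.051

0.051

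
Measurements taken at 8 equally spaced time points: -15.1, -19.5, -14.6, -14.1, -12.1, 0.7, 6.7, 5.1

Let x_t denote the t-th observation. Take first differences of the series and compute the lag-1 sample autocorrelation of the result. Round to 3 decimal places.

First differences Δx: -4.4, 4.9, 0.5, 2.0, 12.8, 6.0, -1.6
Mean of differences = 2.8857
Numerator Σ(Δx_t−Δx̄)(Δx_{t+1}−Δx̄) = -9.2431
Denominator Σ(Δx_t−Δx̄)² = 191.7286
r_1(Δx) = -9.2431 / 191.7286 = -0.048

-0.048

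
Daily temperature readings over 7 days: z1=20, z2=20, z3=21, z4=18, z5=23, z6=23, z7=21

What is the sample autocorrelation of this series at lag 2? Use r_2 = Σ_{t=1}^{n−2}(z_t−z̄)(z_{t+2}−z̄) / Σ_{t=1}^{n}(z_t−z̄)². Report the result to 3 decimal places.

Mean z̄ = (20 + 20 + 21 + 18 + 23 + 23 + 21)/7 = 20.8571
Deviations from mean: -0.8571, -0.8571, 0.1429, -2.8571, 2.1429, 2.1429, 0.1429
Numerator Σ_{t=1}^{5}(z_t−z̄)(z_{t+2}−z̄) = -3.1837
Denominator Σ(z_t−z̄)² = 18.8571
r_2 = -3.1837 / 18.8571 = -0.169

-0.169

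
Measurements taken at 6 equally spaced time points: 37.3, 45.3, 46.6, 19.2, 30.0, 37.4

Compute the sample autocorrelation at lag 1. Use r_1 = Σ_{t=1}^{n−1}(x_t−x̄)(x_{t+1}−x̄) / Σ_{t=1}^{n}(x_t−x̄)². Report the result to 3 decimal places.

0.048

Mean x̄ = (37.3 + 45.3 + 46.6 + 19.2 + 30.0 + 37.4)/6 = 35.9667
Deviations from mean: 1.3333, 9.3333, 10.6333, -16.7667, -5.9667, 1.4333
Numerator Σ_{t=1}^{5}(x_t−x̄)(x_{t+1}−x̄) = 24.8922
Denominator Σ(x_t−x̄)² = 520.7333
r_1 = 24.8922 / 520.7333 = 0.048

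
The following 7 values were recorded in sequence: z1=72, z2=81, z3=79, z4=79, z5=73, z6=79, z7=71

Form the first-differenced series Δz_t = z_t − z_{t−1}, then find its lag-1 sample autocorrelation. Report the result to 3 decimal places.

-0.464

First differences Δz: 9, -2, 0, -6, 6, -8
Mean of differences = -0.1667
Numerator Σ(Δz_t−Δz̄)(Δz_{t+1}−Δz̄) = -102.3611
Denominator Σ(Δz_t−Δz̄)² = 220.8333
r_1(Δz) = -102.3611 / 220.8333 = -0.464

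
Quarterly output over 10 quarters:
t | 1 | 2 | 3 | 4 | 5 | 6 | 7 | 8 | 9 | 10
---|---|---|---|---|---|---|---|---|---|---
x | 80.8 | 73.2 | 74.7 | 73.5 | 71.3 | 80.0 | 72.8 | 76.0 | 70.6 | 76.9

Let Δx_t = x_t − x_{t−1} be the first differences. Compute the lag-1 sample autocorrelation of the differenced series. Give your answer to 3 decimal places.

First differences Δx: -7.6, 1.5, -1.2, -2.2, 8.7, -7.2, 3.2, -5.4, 6.3
Mean of differences = -0.4333
Numerator Σ(Δx_t−Δx̄)(Δx_{t+1}−Δx̄) = -167.9944
Denominator Σ(Δx_t−Δx̄)² = 271.2200
r_1(Δx) = -167.9944 / 271.2200 = -0.619

-0.619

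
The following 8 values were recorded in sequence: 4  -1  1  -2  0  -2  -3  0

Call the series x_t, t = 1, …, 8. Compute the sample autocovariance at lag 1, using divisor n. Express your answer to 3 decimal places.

Mean x̄ = (4 − 1 + 1 − 2 + 0 − 2 − 3 + 0)/8 = -0.3750
Σ_{t=1}^{7}(x_t−x̄)(x_{t+1}−x̄) = -3.7656
γ_1 = -3.7656 / 8 = -0.471

-0.471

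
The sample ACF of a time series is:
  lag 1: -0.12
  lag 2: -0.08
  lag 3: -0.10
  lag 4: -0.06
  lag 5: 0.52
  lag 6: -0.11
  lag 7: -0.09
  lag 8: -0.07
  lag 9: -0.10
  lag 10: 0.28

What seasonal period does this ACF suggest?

The largest autocorrelation is r_5 = 0.52, with a weaker echo at lag 10 (0.28); the remaining lags stay at or below -0.06.
The dominant spike at lag 5 indicates a seasonal period of 5.

5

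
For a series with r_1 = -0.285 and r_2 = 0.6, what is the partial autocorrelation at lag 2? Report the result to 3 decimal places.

φ_{22} = (r_2 − r_1²) / (1 − r_1²)
r_1² = (-0.285)² = 0.081225
Numerator = 0.6 − 0.0812 = 0.5188; denominator = 1 − 0.0812 = 0.9188
φ_{22} = 0.5188 / 0.9188 = 0.565

0.565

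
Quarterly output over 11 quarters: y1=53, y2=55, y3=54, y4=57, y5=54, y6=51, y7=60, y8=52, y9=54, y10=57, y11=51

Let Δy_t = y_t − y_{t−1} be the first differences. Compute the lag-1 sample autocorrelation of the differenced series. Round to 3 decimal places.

First differences Δy: 2, -1, 3, -3, -3, 9, -8, 2, 3, -6
Mean of differences = -0.2000
Numerator Σ(Δy_t−Δȳ)(Δy_{t+1}−Δȳ) = -131.6400
Denominator Σ(Δy_t−Δȳ)² = 225.6000
r_1(Δy) = -131.6400 / 225.6000 = -0.584

-0.584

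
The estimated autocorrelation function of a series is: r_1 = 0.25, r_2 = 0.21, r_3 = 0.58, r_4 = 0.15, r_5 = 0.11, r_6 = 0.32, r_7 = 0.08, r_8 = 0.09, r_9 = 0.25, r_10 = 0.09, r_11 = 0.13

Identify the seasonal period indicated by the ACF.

The largest autocorrelation is r_3 = 0.58, with a weaker echo at lag 6 (0.32); the remaining lags stay at or below 0.25. The elevated value at lag 1 (0.25), dropping to 0.21 at lag 2, reflects decaying short-term dependence rather than seasonality.
The dominant spike at lag 3 indicates a seasonal period of 3.

3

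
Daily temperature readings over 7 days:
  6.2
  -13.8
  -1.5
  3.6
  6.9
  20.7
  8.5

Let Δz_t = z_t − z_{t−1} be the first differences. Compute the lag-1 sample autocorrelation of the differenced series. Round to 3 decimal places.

First differences Δz: -20.0, 12.3, 5.1, 3.3, 13.8, -12.2
Mean of differences = 0.3833
Numerator Σ(Δz_t−Δz̄)(Δz_{t+1}−Δz̄) = -302.6319
Denominator Σ(Δz_t−Δz̄)² = 926.5883
r_1(Δz) = -302.6319 / 926.5883 = -0.327

-0.327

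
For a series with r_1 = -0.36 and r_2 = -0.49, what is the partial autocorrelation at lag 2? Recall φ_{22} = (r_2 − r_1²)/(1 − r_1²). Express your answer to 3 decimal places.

-0.712

φ_{22} = (r_2 − r_1²) / (1 − r_1²)
r_1² = (-0.36)² = 0.1296
Numerator = -0.49 − 0.1296 = -0.6196; denominator = 1 − 0.1296 = 0.8704
φ_{22} = -0.6196 / 0.8704 = -0.712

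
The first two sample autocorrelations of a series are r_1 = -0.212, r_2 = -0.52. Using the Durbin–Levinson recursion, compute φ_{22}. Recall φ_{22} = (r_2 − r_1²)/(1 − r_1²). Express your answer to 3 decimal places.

-0.592

φ_{22} = (r_2 − r_1²) / (1 − r_1²)
r_1² = (-0.212)² = 0.044944
Numerator = -0.52 − 0.0449 = -0.5649; denominator = 1 − 0.0449 = 0.9551
φ_{22} = -0.5649 / 0.9551 = -0.592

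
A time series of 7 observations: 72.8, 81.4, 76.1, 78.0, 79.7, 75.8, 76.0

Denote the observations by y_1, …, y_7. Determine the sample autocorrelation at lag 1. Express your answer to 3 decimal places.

-0.483

Mean ȳ = (72.8 + 81.4 + 76.1 + 78.0 + 79.7 + 75.8 + 76.0)/7 = 77.1143
Numerator Σ_{t=1}^{6}(y_t−ȳ)(y_{t+1}−ȳ) = -23.3788
Denominator Σ(y_t−ȳ)² = 48.4486
r_1 = -23.3788 / 48.4486 = -0.483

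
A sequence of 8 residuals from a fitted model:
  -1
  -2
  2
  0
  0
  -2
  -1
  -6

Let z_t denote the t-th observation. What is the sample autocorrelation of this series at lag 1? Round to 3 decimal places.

Mean z̄ = (-1 − 2 + 2 + 0 + 0 − 2 − 1 − 6)/8 = -1.2500
Σ(z_t−z̄)(z_{t+1}−z̄) = (-0.1875) + (-2.4375) + (4.0625) + (1.5625) + (-0.9375) + (-0.1875) + (-1.1875) = 0.6875
Denominator Σ(z_t−z̄)² = 37.5000
r_1 = 0.6875 / 37.5000 = 0.018

0.018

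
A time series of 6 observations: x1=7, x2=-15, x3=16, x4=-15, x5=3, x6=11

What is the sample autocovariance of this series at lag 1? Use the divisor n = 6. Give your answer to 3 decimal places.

-97.588

Mean x̄ = (7 − 15 + 16 − 15 + 3 + 11)/6 = 1.1667
Deviations: 5.8333, -16.1667, 14.8333, -16.1667, 1.8333, 9.8333
Σ_{t=1}^{5}(x_t−x̄)(x_{t+1}−x̄) = -585.5278
γ_1 = -585.5278 / 6 = -97.588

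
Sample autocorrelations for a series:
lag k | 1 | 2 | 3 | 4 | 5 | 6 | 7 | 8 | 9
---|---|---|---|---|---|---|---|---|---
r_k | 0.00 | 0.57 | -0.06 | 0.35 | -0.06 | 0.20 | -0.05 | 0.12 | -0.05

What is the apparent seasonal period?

The largest autocorrelation is r_2 = 0.57, with weaker echoes at lags 4 (0.35) and 6 (0.20); the remaining lags stay at or below 0.12.
The dominant spike at lag 2 indicates a seasonal period of 2.

2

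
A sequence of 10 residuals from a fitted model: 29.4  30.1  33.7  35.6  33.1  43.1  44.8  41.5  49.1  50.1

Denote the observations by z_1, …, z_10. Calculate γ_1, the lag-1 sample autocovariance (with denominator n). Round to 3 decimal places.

32.219

Mean z̄ = (29.4 + 30.1 + 33.7 + 35.6 + 33.1 + 43.1 + 44.8 + 41.5 + 49.1 + 50.1)/10 = 39.0500
Σ_{t=1}^{9}(z_t−z̄)(z_{t+1}−z̄) = 322.1875
γ_1 = 322.1875 / 10 = 32.219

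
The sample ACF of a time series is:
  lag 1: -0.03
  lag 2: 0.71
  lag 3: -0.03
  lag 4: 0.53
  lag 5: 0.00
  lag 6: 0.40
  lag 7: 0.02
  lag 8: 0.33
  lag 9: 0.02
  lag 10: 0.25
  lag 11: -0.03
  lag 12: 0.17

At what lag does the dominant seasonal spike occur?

The largest autocorrelation is r_2 = 0.71, with weaker echoes at lags 4 (0.53), 6 (0.40), 8 (0.33), 10 (0.25) and 12 (0.17); the remaining lags stay at or below 0.02.
The dominant spike at lag 2 indicates a seasonal period of 2.

2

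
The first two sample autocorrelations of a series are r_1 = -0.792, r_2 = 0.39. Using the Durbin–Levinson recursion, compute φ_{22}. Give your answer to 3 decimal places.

φ_{22} = (r_2 − r_1²) / (1 − r_1²)
r_1² = (-0.792)² = 0.627264
Numerator = 0.39 − 0.6273 = -0.2373; denominator = 1 − 0.6273 = 0.3727
φ_{22} = -0.2373 / 0.3727 = -0.637

-0.637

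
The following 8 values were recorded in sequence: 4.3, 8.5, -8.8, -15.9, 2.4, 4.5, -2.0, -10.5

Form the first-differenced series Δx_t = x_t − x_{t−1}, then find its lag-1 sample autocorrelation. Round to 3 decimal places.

-0.033

First differences Δx: 4.2, -17.3, -7.1, 18.3, 2.1, -6.5, -8.5
Mean of differences = -2.1143
Numerator Σ(Δx_t−Δx̄)(Δx_{t+1}−Δx̄) = -26.4002
Denominator Σ(Δx_t−Δx̄)² = 789.8486
r_1(Δx) = -26.4002 / 789.8486 = -0.033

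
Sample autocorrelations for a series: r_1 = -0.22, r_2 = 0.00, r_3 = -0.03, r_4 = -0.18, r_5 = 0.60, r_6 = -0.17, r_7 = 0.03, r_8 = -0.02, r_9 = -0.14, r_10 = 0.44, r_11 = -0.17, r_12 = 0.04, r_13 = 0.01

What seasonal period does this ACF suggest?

The largest autocorrelation is r_5 = 0.60, with a weaker echo at lag 10 (0.44); the remaining lags stay at or below 0.04.
The dominant spike at lag 5 indicates a seasonal period of 5.

5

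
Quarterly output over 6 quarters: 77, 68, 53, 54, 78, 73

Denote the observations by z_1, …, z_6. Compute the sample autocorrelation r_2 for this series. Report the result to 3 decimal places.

-0.611

Mean z̄ = (77 + 68 + 53 + 54 + 78 + 73)/6 = 67.1667
Deviations from mean: 9.8333, 0.8333, -14.1667, -13.1667, 10.8333, 5.8333
Σ(z_t−z̄)(z_{t+2}−z̄) = (-139.3056) + (-10.9722) + (-153.4722) + (-76.8056) = -380.5556
Denominator Σ(z_t−z̄)² = 622.8333
r_2 = -380.5556 / 622.8333 = -0.611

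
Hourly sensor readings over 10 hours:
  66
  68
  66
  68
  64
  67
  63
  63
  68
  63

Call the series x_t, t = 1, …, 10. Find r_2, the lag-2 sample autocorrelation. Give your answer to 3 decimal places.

Mean x̄ = (66 + 68 + 66 + 68 + 64 + 67 + 63 + 63 + 68 + 63)/10 = 65.6000
Numerator Σ_{t=1}^{8}(x_t−x̄)(x_{t+2}−x̄) = 9.6800
Denominator Σ(x_t−x̄)² = 42.4000
r_2 = 9.6800 / 42.4000 = 0.228

0.228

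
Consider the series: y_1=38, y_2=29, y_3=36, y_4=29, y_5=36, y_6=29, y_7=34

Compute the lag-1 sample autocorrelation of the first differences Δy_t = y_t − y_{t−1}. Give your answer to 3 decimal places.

First differences Δy: -9, 7, -7, 7, -7, 5
Mean of differences = -0.6667
Numerator Σ(Δy_t−Δȳ)(Δy_{t+1}−Δȳ) = -245.4444
Denominator Σ(Δy_t−Δȳ)² = 299.3333
r_1(Δy) = -245.4444 / 299.3333 = -0.820

-0.820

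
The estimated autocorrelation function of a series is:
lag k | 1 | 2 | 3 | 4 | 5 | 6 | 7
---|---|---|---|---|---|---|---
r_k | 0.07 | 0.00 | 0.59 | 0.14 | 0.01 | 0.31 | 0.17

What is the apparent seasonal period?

The largest autocorrelation is r_3 = 0.59, with a weaker echo at lag 6 (0.31); the remaining lags stay at or below 0.17.
The dominant spike at lag 3 indicates a seasonal period of 3.

3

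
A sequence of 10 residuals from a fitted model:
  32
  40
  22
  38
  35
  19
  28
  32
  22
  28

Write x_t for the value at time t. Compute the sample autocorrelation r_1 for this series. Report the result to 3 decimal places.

Mean x̄ = (32 + 40 + 22 + 38 + 35 + 19 + 28 + 32 + 22 + 28)/10 = 29.6000
Numerator Σ_{t=1}^{9}(x_t−x̄)(x_{t+1}−x̄) = -122.7600
Denominator Σ(x_t−x̄)² = 452.4000
r_1 = -122.7600 / 452.4000 = -0.271

-0.271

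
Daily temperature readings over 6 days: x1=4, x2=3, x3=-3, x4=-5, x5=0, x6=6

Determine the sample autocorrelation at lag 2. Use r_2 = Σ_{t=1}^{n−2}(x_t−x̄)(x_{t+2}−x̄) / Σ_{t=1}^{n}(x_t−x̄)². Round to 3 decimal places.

Mean x̄ = (4 + 3 − 3 − 5 + 0 + 6)/6 = 0.8333
Deviations from mean: 3.1667, 2.1667, -3.8333, -5.8333, -0.8333, 5.1667
Σ(x_t−x̄)(x_{t+2}−x̄) = (-12.1389) + (-12.6389) + (3.1944) + (-30.1389) = -51.7222
Denominator Σ(x_t−x̄)² = 90.8333
r_2 = -51.7222 / 90.8333 = -0.569

-0.569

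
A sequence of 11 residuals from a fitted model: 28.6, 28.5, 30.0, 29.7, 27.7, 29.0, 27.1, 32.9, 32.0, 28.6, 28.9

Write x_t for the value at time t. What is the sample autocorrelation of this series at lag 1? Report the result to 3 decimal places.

0.028

Mean x̄ = (28.6 + 28.5 + 30.0 + 29.7 + 27.7 + 29.0 + 27.1 + 32.9 + 32.0 + 28.6 + 28.9)/11 = 29.3636
Numerator Σ_{t=1}^{10}(x_t−x̄)(x_{t+1}−x̄) = 0.8514
Denominator Σ(x_t−x̄)² = 30.1255
r_1 = 0.8514 / 30.1255 = 0.028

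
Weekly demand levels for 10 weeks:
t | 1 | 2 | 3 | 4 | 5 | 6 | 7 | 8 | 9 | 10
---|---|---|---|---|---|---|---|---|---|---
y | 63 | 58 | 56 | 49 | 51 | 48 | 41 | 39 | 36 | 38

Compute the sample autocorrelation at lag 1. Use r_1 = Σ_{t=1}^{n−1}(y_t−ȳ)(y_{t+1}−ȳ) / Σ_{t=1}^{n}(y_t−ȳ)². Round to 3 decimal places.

0.688

Mean ȳ = (63 + 58 + 56 + 49 + 51 + 48 + 41 + 39 + 36 + 38)/10 = 47.9000
Numerator Σ_{t=1}^{9}(y_t−ȳ)(y_{t+1}−ȳ) = 531.3900
Denominator Σ(y_t−ȳ)² = 772.9000
r_1 = 531.3900 / 772.9000 = 0.688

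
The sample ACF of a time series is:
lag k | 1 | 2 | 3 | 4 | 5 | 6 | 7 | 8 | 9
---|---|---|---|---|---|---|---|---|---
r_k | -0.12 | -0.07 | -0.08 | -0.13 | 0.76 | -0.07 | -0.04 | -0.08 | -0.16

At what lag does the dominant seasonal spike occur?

The largest autocorrelation is r_5 = 0.76; the remaining lags stay at or below -0.04.
The dominant spike at lag 5 indicates a seasonal period of 5.

5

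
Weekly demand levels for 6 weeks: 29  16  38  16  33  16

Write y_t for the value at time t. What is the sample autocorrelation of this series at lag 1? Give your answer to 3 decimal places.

Mean ȳ = (29 + 16 + 38 + 16 + 33 + 16)/6 = 24.6667
Deviations from mean: 4.3333, -8.6667, 13.3333, -8.6667, 8.3333, -8.6667
Σ(y_t−ȳ)(y_{t+1}−ȳ) = (-37.5556) + (-115.5556) + (-115.5556) + (-72.2222) + (-72.2222) = -413.1111
Denominator Σ(y_t−ȳ)² = 491.3333
r_1 = -413.1111 / 491.3333 = -0.841

-0.841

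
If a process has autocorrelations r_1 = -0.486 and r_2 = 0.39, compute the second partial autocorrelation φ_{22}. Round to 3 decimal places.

φ_{22} = (r_2 − r_1²) / (1 − r_1²)
r_1² = (-0.486)² = 0.236196
Numerator = 0.39 − 0.2362 = 0.1538; denominator = 1 − 0.2362 = 0.7638
φ_{22} = 0.1538 / 0.7638 = 0.201

0.201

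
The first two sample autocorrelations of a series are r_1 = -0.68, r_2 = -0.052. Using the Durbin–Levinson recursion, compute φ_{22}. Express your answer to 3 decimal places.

-0.957

φ_{22} = (r_2 − r_1²) / (1 − r_1²)
r_1² = (-0.68)² = 0.4624
Numerator = -0.052 − 0.4624 = -0.5144; denominator = 1 − 0.4624 = 0.5376
φ_{22} = -0.5144 / 0.5376 = -0.957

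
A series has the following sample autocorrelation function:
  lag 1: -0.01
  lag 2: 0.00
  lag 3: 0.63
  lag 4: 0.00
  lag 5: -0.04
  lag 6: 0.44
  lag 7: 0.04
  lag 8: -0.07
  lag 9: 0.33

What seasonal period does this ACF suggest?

3

The largest autocorrelation is r_3 = 0.63, with weaker echoes at lags 6 (0.44) and 9 (0.33); the remaining lags stay at or below 0.04.
The dominant spike at lag 3 indicates a seasonal period of 3.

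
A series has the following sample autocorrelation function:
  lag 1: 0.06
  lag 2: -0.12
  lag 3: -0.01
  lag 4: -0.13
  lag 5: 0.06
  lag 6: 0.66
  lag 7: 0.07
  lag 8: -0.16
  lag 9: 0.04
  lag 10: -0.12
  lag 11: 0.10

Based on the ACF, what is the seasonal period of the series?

6

The largest autocorrelation is r_6 = 0.66; the remaining lags stay at or below 0.10.
The dominant spike at lag 6 indicates a seasonal period of 6.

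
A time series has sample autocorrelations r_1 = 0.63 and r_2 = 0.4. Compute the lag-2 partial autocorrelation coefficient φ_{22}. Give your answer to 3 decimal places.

0.005

φ_{22} = (r_2 − r_1²) / (1 − r_1²)
r_1² = (0.63)² = 0.3969
Numerator = 0.4 − 0.3969 = 0.0031; denominator = 1 − 0.3969 = 0.6031
φ_{22} = 0.0031 / 0.6031 = 0.005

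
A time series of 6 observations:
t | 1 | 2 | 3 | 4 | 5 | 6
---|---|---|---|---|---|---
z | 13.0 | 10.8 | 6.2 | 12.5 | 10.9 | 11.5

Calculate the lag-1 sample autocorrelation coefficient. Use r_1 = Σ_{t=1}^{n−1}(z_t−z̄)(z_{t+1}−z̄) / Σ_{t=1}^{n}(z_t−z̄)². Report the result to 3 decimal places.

Mean z̄ = (13.0 + 10.8 + 6.2 + 12.5 + 10.9 + 11.5)/6 = 10.8167
Deviations from mean: 2.1833, -0.0167, -4.6167, 1.6833, 0.0833, 0.6833
Σ(z_t−z̄)(z_{t+1}−z̄) = (-0.0364) + (0.0769) + (-7.7714) + (0.1403) + (0.0569) = -7.5336
Denominator Σ(z_t−z̄)² = 29.3883
r_1 = -7.5336 / 29.3883 = -0.256

-0.256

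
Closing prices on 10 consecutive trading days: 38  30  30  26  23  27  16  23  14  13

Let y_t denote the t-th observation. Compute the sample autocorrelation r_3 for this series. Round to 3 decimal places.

0.146

Mean ȳ = (38 + 30 + 30 + 26 + 23 + 27 + 16 + 23 + 14 + 13)/10 = 24.0000
Numerator Σ_{t=1}^{7}(y_t−ȳ)(y_{t+3}−ȳ) = 83.0000
Denominator Σ(y_t−ȳ)² = 568.0000
r_3 = 83.0000 / 568.0000 = 0.146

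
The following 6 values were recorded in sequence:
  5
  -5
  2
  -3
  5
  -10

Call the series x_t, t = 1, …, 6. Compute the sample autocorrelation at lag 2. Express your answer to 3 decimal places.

0.341

Mean x̄ = (5 − 5 + 2 − 3 + 5 − 10)/6 = -1.0000
Σ(x_t−x̄)(x_{t+2}−x̄) = (18.0000) + (8.0000) + (18.0000) + (18.0000) = 62.0000
Denominator Σ(x_t−x̄)² = 182.0000
r_2 = 62.0000 / 182.0000 = 0.341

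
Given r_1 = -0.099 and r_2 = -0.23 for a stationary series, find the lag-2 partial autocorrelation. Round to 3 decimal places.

-0.242

φ_{22} = (r_2 − r_1²) / (1 − r_1²)
r_1² = (-0.099)² = 0.009801
Numerator = -0.23 − 0.0098 = -0.2398; denominator = 1 − 0.0098 = 0.9902
φ_{22} = -0.2398 / 0.9902 = -0.242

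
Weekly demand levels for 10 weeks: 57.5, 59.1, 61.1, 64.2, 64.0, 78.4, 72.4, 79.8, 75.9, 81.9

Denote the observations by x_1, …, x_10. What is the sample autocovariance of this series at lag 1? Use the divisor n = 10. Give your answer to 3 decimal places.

43.776

Mean x̄ = (57.5 + 59.1 + 61.1 + 64.2 + 64.0 + 78.4 + 72.4 + 79.8 + 75.9 + 81.9)/10 = 69.4300
Σ_{t=1}^{9}(x_t−x̄)(x_{t+1}−x̄) = 437.7581
γ_1 = 437.7581 / 10 = 43.776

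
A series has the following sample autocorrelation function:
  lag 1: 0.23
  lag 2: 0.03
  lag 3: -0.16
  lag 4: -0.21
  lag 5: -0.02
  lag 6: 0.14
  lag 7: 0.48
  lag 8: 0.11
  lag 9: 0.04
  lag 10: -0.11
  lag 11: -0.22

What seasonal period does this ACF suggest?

7

The largest autocorrelation is r_7 = 0.48; the remaining lags stay at or below 0.23. The elevated value at lag 1 (0.23), dropping to 0.03 at lag 2, reflects decaying short-term dependence rather than seasonality.
The dominant spike at lag 7 indicates a seasonal period of 7.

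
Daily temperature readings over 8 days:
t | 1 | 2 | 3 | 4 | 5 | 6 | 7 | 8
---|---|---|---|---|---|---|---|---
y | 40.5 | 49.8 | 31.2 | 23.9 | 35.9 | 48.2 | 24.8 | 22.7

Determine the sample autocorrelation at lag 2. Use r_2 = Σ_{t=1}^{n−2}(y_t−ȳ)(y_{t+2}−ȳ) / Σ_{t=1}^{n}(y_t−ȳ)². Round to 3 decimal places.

-0.621

Mean ȳ = (40.5 + 49.8 + 31.2 + 23.9 + 35.9 + 48.2 + 24.8 + 22.7)/8 = 34.6250
Deviations from mean: 5.8750, 15.1750, -3.4250, -10.7250, 1.2750, 13.5750, -9.8250, -11.9250
Σ(y_t−ȳ)(y_{t+2}−ȳ) = (-20.1219) + (-162.7519) + (-4.3669) + (-145.5919) + (-12.5269) + (-161.8819) = -507.2413
Denominator Σ(y_t−ȳ)² = 816.1950
r_2 = -507.2413 / 816.1950 = -0.621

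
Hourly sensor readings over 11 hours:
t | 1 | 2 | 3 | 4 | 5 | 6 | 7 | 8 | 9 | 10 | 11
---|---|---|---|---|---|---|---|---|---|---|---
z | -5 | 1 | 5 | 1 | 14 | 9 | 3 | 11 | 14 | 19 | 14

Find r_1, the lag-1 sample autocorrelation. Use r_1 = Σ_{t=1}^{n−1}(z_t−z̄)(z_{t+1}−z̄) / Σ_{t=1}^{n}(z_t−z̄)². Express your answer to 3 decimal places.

Mean z̄ = (-5 + 1 + 5 + 1 + 14 + 9 + 3 + 11 + 14 + 19 + 14)/11 = 7.8182
Numerator Σ_{t=1}^{10}(z_t−z̄)(z_{t+1}−z̄) = 227.8760
Denominator Σ(z_t−z̄)² = 539.6364
r_1 = 227.8760 / 539.6364 = 0.422

0.422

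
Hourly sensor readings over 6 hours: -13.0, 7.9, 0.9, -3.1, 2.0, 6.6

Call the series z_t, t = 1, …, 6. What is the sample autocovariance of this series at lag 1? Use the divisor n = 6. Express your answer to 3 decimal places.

-15.516

Mean z̄ = (-13.0 + 7.9 + 0.9 − 3.1 + 2.0 + 6.6)/6 = 0.2167
Σ_{t=1}^{5}(z_t−z̄)(z_{t+1}−z̄) = -93.0953
γ_1 = -93.0953 / 6 = -15.516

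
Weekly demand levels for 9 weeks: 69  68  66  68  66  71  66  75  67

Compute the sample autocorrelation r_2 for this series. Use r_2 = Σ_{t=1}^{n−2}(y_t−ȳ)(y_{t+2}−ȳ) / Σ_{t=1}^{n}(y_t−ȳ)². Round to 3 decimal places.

0.426

Mean ȳ = (69 + 68 + 66 + 68 + 66 + 71 + 66 + 75 + 67)/9 = 68.4444
Σ(y_t−ȳ)(y_{t+2}−ȳ) = (-1.3580) + (0.1975) + (5.9753) + (-1.1358) + (5.9753) + (16.7531) + (3.5309) = 29.9383
Denominator Σ(y_t−ȳ)² = 70.2222
r_2 = 29.9383 / 70.2222 = 0.426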